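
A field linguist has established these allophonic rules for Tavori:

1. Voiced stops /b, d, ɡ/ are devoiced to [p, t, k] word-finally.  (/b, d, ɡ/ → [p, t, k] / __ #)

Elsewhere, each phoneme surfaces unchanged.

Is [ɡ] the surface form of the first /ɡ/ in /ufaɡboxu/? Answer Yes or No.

/ɡ/ (between /a/ and /b/) fails the environment for rule 1, so it stays [ɡ].
The actual realization is [ɡ], which matches [ɡ].

Yes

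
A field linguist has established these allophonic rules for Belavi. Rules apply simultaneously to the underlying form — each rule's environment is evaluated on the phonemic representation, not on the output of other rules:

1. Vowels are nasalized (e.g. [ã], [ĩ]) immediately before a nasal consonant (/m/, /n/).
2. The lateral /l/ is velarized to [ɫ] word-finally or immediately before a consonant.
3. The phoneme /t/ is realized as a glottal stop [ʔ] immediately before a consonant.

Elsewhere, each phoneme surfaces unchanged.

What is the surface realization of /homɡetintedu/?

[hõmɡetĩntedu]

/h/ (word-initial): no rule targets it → [h].
/o/ — between /h/ and /m/, before a nasal consonant — surfaces as [õ] (rule 1).
/m/ (between /o/ and /ɡ/) is unaffected → [m].
/ɡ/ (between /m/ and /e/) is unaffected → [ɡ].
/e/ (between /ɡ/ and /t/) is in the target of rule 1 but the environment (before a nasal consonant) is not met → [e].
/t/ (between /e/ and /i/): rule 3 targets it, but not immediately before a consonant → unchanged [t].
/i/ — between /t/ and /n/, before a nasal consonant — surfaces as [ĩ] (rule 1).
/n/ (between /i/ and /t/) is unaffected → [n].
/t/ (between /n/ and /e/) fails the environment for rule 3, so it stays [t].
/e/ (between /t/ and /d/) fails the environment for rule 1, so it stays [e].
/d/ (between /e/ and /u/): no rule targets it → [d].
/u/ — word-final; rule 1 does not apply here → [u].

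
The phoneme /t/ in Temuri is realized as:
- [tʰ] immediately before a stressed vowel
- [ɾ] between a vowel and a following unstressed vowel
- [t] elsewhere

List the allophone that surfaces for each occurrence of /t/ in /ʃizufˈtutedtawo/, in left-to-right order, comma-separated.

Occurrence 1 (position 6): immediately before a stressed vowel → [tʰ].
Occurrence 2 (position 8): between a vowel and an unstressed vowel → [ɾ].
Occurrence 3 (position 11): no conditioning environment matches → elsewhere allophone [t].

[tʰ], [ɾ], [t]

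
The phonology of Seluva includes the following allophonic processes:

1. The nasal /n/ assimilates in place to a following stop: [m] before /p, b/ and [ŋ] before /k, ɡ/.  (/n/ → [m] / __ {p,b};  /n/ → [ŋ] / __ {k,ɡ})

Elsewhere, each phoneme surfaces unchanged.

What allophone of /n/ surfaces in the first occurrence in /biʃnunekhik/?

/n/ (between /ʃ/ and /u/) fails the environment for rule 1, so it stays [n].

[n]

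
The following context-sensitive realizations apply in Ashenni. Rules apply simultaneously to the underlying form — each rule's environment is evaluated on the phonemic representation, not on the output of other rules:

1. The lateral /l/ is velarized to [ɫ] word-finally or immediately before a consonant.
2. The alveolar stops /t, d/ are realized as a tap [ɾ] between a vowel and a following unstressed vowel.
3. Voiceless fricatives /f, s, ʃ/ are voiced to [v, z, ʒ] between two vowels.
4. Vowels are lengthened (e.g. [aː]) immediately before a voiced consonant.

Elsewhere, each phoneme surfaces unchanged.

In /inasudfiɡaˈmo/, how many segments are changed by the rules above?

Segments that undergo a rule: /i/ → [iː] (rule 4); /s/ → [z] (rule 3); /u/ → [uː] (rule 4); /i/ → [iː] (rule 4); /a/ → [aː] (rule 4).
All other segments surface unchanged.

5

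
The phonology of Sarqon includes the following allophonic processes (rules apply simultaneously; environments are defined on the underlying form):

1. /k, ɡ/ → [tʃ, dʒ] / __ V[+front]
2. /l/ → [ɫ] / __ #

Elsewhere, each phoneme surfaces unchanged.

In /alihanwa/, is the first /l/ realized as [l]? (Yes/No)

Yes

/l/ (between /a/ and /i/) is in the target of rule 2 but the environment (word-finally) is not met → [l].
The actual realization is [l], which matches [l].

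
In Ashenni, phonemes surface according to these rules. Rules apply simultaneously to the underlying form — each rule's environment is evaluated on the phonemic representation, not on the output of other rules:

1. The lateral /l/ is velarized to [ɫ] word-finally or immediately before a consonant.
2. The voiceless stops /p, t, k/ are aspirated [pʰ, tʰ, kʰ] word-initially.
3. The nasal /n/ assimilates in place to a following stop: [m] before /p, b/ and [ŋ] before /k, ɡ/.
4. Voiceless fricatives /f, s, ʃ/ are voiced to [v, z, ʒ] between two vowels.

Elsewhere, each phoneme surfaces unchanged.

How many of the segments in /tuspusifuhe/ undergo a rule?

Segments that undergo a rule: /t/ → [tʰ] (rule 2); /s/ → [z] (rule 4); /f/ → [v] (rule 4).
All other segments surface unchanged.

3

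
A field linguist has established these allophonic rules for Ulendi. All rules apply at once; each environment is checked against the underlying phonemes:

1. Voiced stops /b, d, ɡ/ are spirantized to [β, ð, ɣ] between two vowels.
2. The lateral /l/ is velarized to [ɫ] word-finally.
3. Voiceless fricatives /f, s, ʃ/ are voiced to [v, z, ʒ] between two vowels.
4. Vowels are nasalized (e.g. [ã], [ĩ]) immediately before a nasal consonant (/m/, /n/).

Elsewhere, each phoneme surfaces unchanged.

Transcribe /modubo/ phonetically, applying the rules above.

[moðuβo]

/m/ stays [m].
/o/ (between /m/ and /d/): rule 4 targets it, but not before a nasal consonant → unchanged [o].
/d/ meets the environment for rule 1 (between two vowels) → [ð].
/u/ (between /d/ and /b/) fails the environment for rule 4, so it stays [u].
/b/ meets the environment for rule 1 (between two vowels) → [β].
/o/ (word-final) is in the target of rule 4 but the environment (before a nasal consonant) is not met → [o].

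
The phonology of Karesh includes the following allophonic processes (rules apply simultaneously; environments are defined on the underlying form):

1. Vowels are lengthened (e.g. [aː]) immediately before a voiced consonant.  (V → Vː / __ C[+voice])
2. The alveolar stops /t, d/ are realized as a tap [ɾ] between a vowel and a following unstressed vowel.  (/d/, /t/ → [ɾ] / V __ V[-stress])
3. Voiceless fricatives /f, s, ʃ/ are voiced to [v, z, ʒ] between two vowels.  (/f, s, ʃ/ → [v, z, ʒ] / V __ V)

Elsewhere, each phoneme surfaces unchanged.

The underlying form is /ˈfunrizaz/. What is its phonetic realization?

[ˈfuːnriːzaːz]

/f/ (word-initial) fails the environment for rule 3, so it stays [f].
/u/ (between /f/ and /n/): before a voiced consonant, so rule 1 applies → [uː].
/n/ stays [n].
/r/ — not in any rule's target class → [r].
/i/ — between /r/ and /z/, before a voiced consonant — surfaces as [iː] (rule 1).
/z/ (between /i/ and /a/) is unaffected → [z].
/a/ (between /z/ and /z/): before a voiced consonant, so rule 1 applies → [aː].
/z/ — not in any rule's target class → [z].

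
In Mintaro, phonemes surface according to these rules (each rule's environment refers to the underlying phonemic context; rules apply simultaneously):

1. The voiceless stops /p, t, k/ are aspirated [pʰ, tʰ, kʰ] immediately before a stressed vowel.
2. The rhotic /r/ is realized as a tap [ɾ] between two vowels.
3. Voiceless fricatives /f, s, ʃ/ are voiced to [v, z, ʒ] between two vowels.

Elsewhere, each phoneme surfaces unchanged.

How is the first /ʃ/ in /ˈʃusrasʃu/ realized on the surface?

/ʃ/ (word-initial) fails the environment for rule 3, so it stays [ʃ].

[ʃ]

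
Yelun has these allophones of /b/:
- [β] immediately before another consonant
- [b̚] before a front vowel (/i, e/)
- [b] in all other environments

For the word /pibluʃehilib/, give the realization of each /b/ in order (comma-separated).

Occurrence 1 (position 3): immediately before another consonant → [β].
Occurrence 2 (position 12): no conditioning environment matches → elsewhere allophone [b].

[β], [b]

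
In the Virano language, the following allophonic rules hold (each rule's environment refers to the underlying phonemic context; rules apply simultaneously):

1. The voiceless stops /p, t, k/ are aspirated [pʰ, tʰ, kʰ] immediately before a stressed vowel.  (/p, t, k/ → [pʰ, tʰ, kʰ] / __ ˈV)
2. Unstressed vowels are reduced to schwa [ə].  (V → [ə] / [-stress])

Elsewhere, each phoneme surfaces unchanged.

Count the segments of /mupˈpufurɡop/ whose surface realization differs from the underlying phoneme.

4

Segments that undergo a rule: /u/ → [ə] (rule 2); /p/ → [pʰ] (rule 1); /u/ → [ə] (rule 2); /o/ → [ə] (rule 2).
All other segments surface unchanged.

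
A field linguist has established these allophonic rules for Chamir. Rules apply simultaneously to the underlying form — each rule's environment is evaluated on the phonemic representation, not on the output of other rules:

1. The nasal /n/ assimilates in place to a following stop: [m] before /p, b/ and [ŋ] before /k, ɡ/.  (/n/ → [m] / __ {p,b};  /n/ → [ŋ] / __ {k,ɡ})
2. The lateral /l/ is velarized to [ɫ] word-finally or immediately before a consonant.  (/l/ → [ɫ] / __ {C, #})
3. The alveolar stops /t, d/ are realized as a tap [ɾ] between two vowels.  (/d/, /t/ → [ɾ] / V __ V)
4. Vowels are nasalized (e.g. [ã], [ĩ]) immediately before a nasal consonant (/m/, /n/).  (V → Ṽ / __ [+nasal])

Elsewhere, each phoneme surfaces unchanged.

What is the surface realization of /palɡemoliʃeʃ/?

/a/ (between /p/ and /l/): rule 4 targets it, but not before a nasal consonant → unchanged [a].
/l/ meets the environment for rule 2 (word-finally or immediately before a consonant) → [ɫ].
/e/ (between /ɡ/ and /m/): before a nasal consonant, so rule 4 applies → [ẽ].
/o/ (between /m/ and /l/) is in the target of rule 4 but the environment (before a nasal consonant) is not met → [o].
/l/ (between /o/ and /i/): rule 2 targets it, but not word-finally or immediately before a consonant → unchanged [l].
/i/ (between /l/ and /ʃ/): rule 4 targets it, but not before a nasal consonant → unchanged [i].
/e/ (between /ʃ/ and /ʃ/) is in the target of rule 4 but the environment (before a nasal consonant) is not met → [e].

[paɫɡẽmoliʃeʃ]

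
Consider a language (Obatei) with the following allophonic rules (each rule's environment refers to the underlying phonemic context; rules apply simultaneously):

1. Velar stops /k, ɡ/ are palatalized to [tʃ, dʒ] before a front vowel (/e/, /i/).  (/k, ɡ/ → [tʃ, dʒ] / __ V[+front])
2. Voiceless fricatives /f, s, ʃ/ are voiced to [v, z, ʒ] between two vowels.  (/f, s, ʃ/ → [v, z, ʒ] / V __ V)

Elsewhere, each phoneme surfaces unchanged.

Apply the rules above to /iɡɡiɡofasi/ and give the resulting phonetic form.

[iɡdʒiɡovazi]

/i/ — not in any rule's target class → [i].
/ɡ/ (between /i/ and /ɡ/): rule 1 targets it, but not before a front vowel → unchanged [ɡ].
/ɡ/ (between /ɡ/ and /i/): before a front vowel, so rule 1 applies → [dʒ].
/i/ — not in any rule's target class → [i].
/ɡ/ (between /i/ and /o/) is in the target of rule 1 but the environment (before a front vowel) is not met → [ɡ].
/o/ (between /ɡ/ and /f/) is unaffected → [o].
Rule 2 applies to /f/ (between /o/ and /a/: between two vowels) → [v].
/a/ stays [a].
/s/ meets the environment for rule 2 (between two vowels) → [z].
/i/ (word-final) is unaffected → [i].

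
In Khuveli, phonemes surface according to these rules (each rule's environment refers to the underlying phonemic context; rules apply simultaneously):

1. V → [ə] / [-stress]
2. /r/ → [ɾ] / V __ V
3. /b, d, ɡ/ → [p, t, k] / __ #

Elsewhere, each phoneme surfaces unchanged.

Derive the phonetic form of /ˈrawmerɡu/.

/r/ (word-initial): rule 2 targets it, but not between two vowels → unchanged [r].
/a/ (between /r/ and /w/) fails the environment for rule 1, so it stays [a].
/w/ stays [w].
/m/ (between /w/ and /e/): no rule targets it → [m].
/e/ (between /m/ and /r/): in an unstressed syllable, so rule 1 applies → [ə].
/r/ (between /e/ and /ɡ/) is in the target of rule 2 but the environment (between two vowels) is not met → [r].
/ɡ/ — between /r/ and /u/; rule 3 does not apply here → [ɡ].
/u/ (word-final) occurs in an unstressed syllable → [ə] by rule 1.

[ˈrawmərɡə]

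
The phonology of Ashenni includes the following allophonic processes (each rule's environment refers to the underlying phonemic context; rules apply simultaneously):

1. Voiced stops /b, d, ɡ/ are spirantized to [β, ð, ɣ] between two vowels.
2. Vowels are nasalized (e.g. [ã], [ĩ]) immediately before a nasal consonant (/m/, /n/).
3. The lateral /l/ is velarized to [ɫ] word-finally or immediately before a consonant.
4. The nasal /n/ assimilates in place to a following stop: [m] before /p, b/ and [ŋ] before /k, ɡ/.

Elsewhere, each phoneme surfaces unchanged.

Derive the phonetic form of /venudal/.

/v/ stays [v].
/e/ — between /v/ and /n/, before a nasal consonant — surfaces as [ẽ] (rule 2).
/n/ (between /e/ and /u/) is in the target of rule 4 but the environment (before a labial or velar stop) is not met → [n].
/u/ — between /n/ and /d/; rule 2 does not apply here → [u].
/d/ meets the environment for rule 1 (between two vowels) → [ð].
/a/ (between /d/ and /l/): rule 2 targets it, but not before a nasal consonant → unchanged [a].
/l/ — word-final, word-finally or immediately before a consonant — surfaces as [ɫ] (rule 3).

[vẽnuðaɫ]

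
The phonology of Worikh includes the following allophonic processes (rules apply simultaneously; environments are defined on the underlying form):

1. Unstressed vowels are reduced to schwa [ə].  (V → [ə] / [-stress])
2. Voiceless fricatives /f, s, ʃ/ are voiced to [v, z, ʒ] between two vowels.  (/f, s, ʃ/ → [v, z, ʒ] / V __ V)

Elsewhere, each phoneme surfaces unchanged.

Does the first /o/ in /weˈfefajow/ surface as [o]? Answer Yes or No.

/o/ (between /j/ and /w/) occurs in an unstressed syllable → [ə] by rule 1.
The actual realization is [ə], not [o].

No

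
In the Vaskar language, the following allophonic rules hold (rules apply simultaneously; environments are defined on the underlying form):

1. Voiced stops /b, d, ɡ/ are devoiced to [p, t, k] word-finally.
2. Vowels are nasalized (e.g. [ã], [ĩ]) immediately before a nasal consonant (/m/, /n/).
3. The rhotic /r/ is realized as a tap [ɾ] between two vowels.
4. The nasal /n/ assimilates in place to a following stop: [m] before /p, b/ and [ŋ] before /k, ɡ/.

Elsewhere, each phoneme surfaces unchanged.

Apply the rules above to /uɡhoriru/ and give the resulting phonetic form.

/u/ (word-initial): rule 2 targets it, but not before a nasal consonant → unchanged [u].
/ɡ/ (between /u/ and /h/) is in the target of rule 1 but the environment (word-finally) is not met → [ɡ].
/h/ (between /ɡ/ and /o/) is unaffected → [h].
/o/ — between /h/ and /r/; rule 2 does not apply here → [o].
/r/ (between /o/ and /i/) occurs between two vowels → [ɾ] by rule 3.
/i/ (between /r/ and /r/) is in the target of rule 2 but the environment (before a nasal consonant) is not met → [i].
Rule 3 applies to /r/ (between /i/ and /u/: between two vowels) → [ɾ].
/u/ (word-final) fails the environment for rule 2, so it stays [u].

[uɡhoɾiɾu]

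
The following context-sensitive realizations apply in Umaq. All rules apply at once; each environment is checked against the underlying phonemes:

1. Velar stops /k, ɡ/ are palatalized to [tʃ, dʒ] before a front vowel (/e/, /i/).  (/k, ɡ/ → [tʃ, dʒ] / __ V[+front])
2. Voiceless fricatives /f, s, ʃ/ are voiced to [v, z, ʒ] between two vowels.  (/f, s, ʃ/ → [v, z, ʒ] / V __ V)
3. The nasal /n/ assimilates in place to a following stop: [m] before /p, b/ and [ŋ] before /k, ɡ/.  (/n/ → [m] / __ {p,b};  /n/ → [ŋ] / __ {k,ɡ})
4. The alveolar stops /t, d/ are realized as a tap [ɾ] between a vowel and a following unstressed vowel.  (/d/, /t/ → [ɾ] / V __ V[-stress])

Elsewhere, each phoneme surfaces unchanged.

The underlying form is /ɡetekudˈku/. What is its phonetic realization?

[dʒeɾekudˈku]

/ɡ/ (word-initial): before a front vowel, so rule 1 applies → [dʒ].
/e/ (between /ɡ/ and /t/) is unaffected → [e].
/t/ meets the environment for rule 4 (between a vowel and a following unstressed vowel) → [ɾ].
/e/ — not in any rule's target class → [e].
/k/ (between /e/ and /u/) fails the environment for rule 1, so it stays [k].
/u/ (between /k/ and /d/): no rule targets it → [u].
/d/ — between /u/ and /k/; rule 4 does not apply here → [d].
/k/ — between /d/ and /u/; rule 1 does not apply here → [k].
/u/ stays [u].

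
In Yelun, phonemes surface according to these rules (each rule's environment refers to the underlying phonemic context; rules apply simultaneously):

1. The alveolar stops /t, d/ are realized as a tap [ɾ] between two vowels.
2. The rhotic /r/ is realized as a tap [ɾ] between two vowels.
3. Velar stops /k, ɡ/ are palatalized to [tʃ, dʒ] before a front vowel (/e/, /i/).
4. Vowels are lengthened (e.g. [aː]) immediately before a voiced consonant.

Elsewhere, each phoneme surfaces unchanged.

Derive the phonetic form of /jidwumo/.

/i/ (between /j/ and /d/): before a voiced consonant, so rule 4 applies → [iː].
/d/ (between /i/ and /w/): rule 1 targets it, but not between two vowels → unchanged [d].
Rule 4 applies to /u/ (between /w/ and /m/: before a voiced consonant) → [uː].
/o/ (word-final) is in the target of rule 4 but the environment (before a voiced consonant) is not met → [o].

[jiːdwuːmo]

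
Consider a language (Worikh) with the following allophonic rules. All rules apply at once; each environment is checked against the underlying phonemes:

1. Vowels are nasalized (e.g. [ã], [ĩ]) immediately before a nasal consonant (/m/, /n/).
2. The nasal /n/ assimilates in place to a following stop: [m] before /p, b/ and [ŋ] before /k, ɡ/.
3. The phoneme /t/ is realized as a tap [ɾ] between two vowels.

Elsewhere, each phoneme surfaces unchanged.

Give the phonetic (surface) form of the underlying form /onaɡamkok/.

[õnaɡãmkok]

/o/ meets the environment for rule 1 (before a nasal consonant) → [õ].
/n/ (between /o/ and /a/) fails the environment for rule 2, so it stays [n].
/a/ (between /n/ and /ɡ/) is in the target of rule 1 but the environment (before a nasal consonant) is not met → [a].
/ɡ/ (between /a/ and /a/): no rule targets it → [ɡ].
/a/ — between /ɡ/ and /m/, before a nasal consonant — surfaces as [ã] (rule 1).
/m/ — not in any rule's target class → [m].
/k/ (between /m/ and /o/) is unaffected → [k].
/o/ (between /k/ and /k/) fails the environment for rule 1, so it stays [o].
/k/ stays [k].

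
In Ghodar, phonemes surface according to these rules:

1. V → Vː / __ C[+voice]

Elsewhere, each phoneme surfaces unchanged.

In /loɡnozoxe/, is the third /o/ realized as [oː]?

No

/o/ (between /z/ and /x/) fails the environment for rule 1, so it stays [o].
The actual realization is [o], not [oː].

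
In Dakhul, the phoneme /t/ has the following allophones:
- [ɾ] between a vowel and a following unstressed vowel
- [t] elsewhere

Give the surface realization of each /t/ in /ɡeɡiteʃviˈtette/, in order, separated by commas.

[ɾ], [t], [t], [t]

Occurrence 1 (position 5): between a vowel and a following unstressed vowel → [ɾ].
Occurrence 2 (position 10): no conditioning environment matches → elsewhere allophone [t].
Occurrence 3 (position 12): no conditioning environment matches → elsewhere allophone [t].
Occurrence 4 (position 13): no conditioning environment matches → elsewhere allophone [t].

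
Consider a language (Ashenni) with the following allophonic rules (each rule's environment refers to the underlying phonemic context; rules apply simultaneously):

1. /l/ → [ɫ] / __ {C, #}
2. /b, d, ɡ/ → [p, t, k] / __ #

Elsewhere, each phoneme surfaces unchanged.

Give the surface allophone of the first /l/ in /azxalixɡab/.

[l]

/l/ (between /a/ and /i/): rule 1 targets it, but not word-finally or immediately before a consonant → unchanged [l].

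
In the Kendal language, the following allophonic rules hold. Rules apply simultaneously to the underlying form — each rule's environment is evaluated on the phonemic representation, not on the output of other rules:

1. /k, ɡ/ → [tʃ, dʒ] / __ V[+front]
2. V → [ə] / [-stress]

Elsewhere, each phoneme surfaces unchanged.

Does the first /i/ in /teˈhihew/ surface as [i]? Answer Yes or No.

/i/ — between /h/ and /h/; rule 2 does not apply here → [i].
The actual realization is [i], which matches [i].

Yes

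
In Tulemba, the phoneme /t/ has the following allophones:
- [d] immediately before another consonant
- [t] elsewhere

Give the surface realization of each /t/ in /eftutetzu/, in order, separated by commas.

Occurrence 1 (position 3): no conditioning environment matches → elsewhere allophone [t].
Occurrence 2 (position 5): no conditioning environment matches → elsewhere allophone [t].
Occurrence 3 (position 7): immediately before another consonant → [d].

[t], [t], [d]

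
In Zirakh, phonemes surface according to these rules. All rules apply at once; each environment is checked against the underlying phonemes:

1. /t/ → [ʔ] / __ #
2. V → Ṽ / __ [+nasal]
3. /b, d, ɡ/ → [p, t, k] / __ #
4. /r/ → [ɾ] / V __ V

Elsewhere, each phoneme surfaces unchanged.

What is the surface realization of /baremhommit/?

/b/ (word-initial): rule 3 targets it, but not word-finally → unchanged [b].
/a/ (between /b/ and /r/) is in the target of rule 2 but the environment (before a nasal consonant) is not met → [a].
/r/ (between /a/ and /e/) occurs between two vowels → [ɾ] by rule 4.
Rule 2 applies to /e/ (between /r/ and /m/: before a nasal consonant) → [ẽ].
/m/ — not in any rule's target class → [m].
/h/ stays [h].
Rule 2 applies to /o/ (between /h/ and /m/: before a nasal consonant) → [õ].
/m/ stays [m].
/m/ (between /m/ and /i/) is unaffected → [m].
/i/ — between /m/ and /t/; rule 2 does not apply here → [i].
Rule 1 applies to /t/ (word-final: word-finally) → [ʔ].

[baɾẽmhõmmiʔ]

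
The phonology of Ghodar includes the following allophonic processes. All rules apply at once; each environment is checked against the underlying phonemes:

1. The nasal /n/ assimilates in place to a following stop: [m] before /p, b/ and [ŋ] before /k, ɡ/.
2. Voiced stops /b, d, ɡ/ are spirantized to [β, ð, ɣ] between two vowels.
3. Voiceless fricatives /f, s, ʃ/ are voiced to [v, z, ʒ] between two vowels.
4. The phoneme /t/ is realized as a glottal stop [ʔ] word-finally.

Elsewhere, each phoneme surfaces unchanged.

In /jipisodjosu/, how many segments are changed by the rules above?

Segments that undergo a rule: /s/ → [z] (rule 3); /s/ → [z] (rule 3).
All other segments surface unchanged.

2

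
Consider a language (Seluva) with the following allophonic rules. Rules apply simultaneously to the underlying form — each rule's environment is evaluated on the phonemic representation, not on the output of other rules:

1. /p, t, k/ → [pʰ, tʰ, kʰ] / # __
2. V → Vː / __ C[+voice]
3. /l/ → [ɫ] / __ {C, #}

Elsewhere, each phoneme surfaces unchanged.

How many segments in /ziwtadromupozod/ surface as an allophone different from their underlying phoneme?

5

Segments that undergo a rule: /i/ → [iː] (rule 2); /a/ → [aː] (rule 2); /o/ → [oː] (rule 2); /o/ → [oː] (rule 2); /o/ → [oː] (rule 2).
All other segments surface unchanged.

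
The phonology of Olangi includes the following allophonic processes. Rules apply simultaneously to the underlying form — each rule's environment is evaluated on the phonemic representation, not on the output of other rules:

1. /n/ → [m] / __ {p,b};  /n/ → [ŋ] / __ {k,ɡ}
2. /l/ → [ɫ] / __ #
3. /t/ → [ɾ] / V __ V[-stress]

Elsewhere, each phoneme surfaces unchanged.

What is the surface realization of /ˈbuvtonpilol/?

/b/ stays [b].
/u/ (between /b/ and /v/): no rule targets it → [u].
/v/ — not in any rule's target class → [v].
/t/ (between /v/ and /o/): rule 3 targets it, but not between a vowel and a following unstressed vowel → unchanged [t].
/o/ (between /t/ and /n/) is unaffected → [o].
/n/ — between /o/ and /p/, before a labial or velar stop — surfaces as [m] (rule 1).
/p/ (between /n/ and /i/) is unaffected → [p].
/i/ stays [i].
/l/ — between /i/ and /o/; rule 2 does not apply here → [l].
/o/ (between /l/ and /l/): no rule targets it → [o].
/l/ (word-final): word-finally, so rule 2 applies → [ɫ].

[ˈbuvtompiloɫ]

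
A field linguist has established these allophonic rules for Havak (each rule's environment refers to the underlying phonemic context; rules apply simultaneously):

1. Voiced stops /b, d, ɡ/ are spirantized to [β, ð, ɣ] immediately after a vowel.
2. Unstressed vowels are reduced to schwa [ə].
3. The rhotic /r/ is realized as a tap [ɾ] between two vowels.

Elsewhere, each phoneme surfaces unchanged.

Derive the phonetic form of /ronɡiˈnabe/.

[rənɡəˈnaβə]

/r/ (word-initial): rule 3 targets it, but not between two vowels → unchanged [r].
/o/ (between /r/ and /n/) occurs in an unstressed syllable → [ə] by rule 2.
/ɡ/ (between /n/ and /i/): rule 1 targets it, but not immediately after a vowel → unchanged [ɡ].
/i/ (between /ɡ/ and /n/) occurs in an unstressed syllable → [ə] by rule 2.
/a/ (between /n/ and /b/) is in the target of rule 2 but the environment (in an unstressed syllable) is not met → [a].
/b/ meets the environment for rule 1 (immediately after a vowel) → [β].
/e/ (word-final) occurs in an unstressed syllable → [ə] by rule 2.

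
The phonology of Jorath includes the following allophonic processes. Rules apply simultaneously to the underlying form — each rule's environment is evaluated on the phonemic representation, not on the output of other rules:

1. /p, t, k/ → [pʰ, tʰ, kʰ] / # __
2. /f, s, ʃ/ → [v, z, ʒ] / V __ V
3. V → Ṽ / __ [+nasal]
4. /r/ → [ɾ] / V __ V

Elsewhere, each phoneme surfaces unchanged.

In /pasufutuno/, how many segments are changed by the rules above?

4

Segments that undergo a rule: /p/ → [pʰ] (rule 1); /s/ → [z] (rule 2); /f/ → [v] (rule 2); /u/ → [ũ] (rule 3).
All other segments surface unchanged.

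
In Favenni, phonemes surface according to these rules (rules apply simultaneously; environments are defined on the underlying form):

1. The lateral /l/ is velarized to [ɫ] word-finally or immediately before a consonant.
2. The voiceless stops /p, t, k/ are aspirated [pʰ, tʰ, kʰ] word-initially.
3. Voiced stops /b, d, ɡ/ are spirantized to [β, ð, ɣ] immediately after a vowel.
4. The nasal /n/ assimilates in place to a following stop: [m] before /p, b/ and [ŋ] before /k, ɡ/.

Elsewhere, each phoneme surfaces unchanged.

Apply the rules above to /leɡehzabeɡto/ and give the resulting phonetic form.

/l/ (word-initial): rule 1 targets it, but not word-finally or immediately before a consonant → unchanged [l].
/e/ — not in any rule's target class → [e].
/ɡ/ (between /e/ and /e/): immediately after a vowel, so rule 3 applies → [ɣ].
/e/ — not in any rule's target class → [e].
/h/ (between /e/ and /z/): no rule targets it → [h].
/z/ (between /h/ and /a/) is unaffected → [z].
/a/ — not in any rule's target class → [a].
Rule 3 applies to /b/ (between /a/ and /e/: immediately after a vowel) → [β].
/e/ (between /b/ and /ɡ/) is unaffected → [e].
Rule 3 applies to /ɡ/ (between /e/ and /t/: immediately after a vowel) → [ɣ].
/t/ — between /ɡ/ and /o/; rule 2 does not apply here → [t].
/o/ (word-final) is unaffected → [o].

[leɣehzaβeɣto]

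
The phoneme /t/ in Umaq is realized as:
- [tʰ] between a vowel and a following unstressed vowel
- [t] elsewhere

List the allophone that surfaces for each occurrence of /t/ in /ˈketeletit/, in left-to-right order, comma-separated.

[tʰ], [tʰ], [t]

Occurrence 1 (position 3): between a vowel and a following unstressed vowel → [tʰ].
Occurrence 2 (position 7): between a vowel and a following unstressed vowel → [tʰ].
Occurrence 3 (position 9): no conditioning environment matches → elsewhere allophone [t].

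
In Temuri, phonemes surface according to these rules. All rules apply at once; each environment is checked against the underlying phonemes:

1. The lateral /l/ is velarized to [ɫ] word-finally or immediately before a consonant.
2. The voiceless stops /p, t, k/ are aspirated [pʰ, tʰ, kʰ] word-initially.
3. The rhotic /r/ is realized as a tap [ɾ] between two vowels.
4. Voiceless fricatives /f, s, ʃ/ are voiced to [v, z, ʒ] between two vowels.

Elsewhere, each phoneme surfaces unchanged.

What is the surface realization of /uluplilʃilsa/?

/u/ (word-initial) is unaffected → [u].
/l/ (between /u/ and /u/) is in the target of rule 1 but the environment (word-finally or immediately before a consonant) is not met → [l].
/u/ (between /l/ and /p/) is unaffected → [u].
/p/ (between /u/ and /l/) fails the environment for rule 2, so it stays [p].
/l/ (between /p/ and /i/) is in the target of rule 1 but the environment (word-finally or immediately before a consonant) is not met → [l].
/i/ stays [i].
/l/ (between /i/ and /ʃ/): word-finally or immediately before a consonant, so rule 1 applies → [ɫ].
/ʃ/ (between /l/ and /i/): rule 4 targets it, but not between two vowels → unchanged [ʃ].
/i/ — not in any rule's target class → [i].
Rule 1 applies to /l/ (between /i/ and /s/: word-finally or immediately before a consonant) → [ɫ].
/s/ (between /l/ and /a/) is in the target of rule 4 but the environment (between two vowels) is not met → [s].
/a/ (word-final): no rule targets it → [a].

[ulupliɫʃiɫsa]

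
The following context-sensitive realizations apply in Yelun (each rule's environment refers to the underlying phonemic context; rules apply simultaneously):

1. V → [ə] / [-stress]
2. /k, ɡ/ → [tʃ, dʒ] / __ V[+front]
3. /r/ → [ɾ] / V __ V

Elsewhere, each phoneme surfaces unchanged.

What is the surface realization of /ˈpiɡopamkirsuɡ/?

/p/ — not in any rule's target class → [p].
/i/ (between /p/ and /ɡ/) fails the environment for rule 1, so it stays [i].
/ɡ/ (between /i/ and /o/) fails the environment for rule 2, so it stays [ɡ].
/o/ (between /ɡ/ and /p/) occurs in an unstressed syllable → [ə] by rule 1.
/p/ (between /o/ and /a/) is unaffected → [p].
/a/ (between /p/ and /m/) occurs in an unstressed syllable → [ə] by rule 1.
/m/ (between /a/ and /k/) is unaffected → [m].
/k/ (between /m/ and /i/) occurs before a front vowel → [tʃ] by rule 2.
/i/ — between /k/ and /r/, in an unstressed syllable — surfaces as [ə] (rule 1).
/r/ (between /i/ and /s/) is in the target of rule 3 but the environment (between two vowels) is not met → [r].
/s/ (between /r/ and /u/) is unaffected → [s].
Rule 1 applies to /u/ (between /s/ and /ɡ/: in an unstressed syllable) → [ə].
/ɡ/ (word-final): rule 2 targets it, but not before a front vowel → unchanged [ɡ].

[ˈpiɡəpəmtʃərsəɡ]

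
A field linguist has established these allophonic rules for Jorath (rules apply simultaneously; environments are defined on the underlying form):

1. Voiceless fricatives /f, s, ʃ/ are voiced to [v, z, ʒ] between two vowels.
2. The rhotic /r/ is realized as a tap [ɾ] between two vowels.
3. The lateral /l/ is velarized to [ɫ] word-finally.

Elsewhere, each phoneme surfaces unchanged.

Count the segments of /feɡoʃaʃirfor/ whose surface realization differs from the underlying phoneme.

Segments that undergo a rule: /ʃ/ → [ʒ] (rule 1); /ʃ/ → [ʒ] (rule 1).
All other segments surface unchanged.

2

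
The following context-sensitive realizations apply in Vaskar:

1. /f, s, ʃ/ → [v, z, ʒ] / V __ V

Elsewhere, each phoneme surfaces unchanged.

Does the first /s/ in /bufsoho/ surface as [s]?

/s/ (between /f/ and /o/) fails the environment for rule 1, so it stays [s].
The actual realization is [s], which matches [s].

Yes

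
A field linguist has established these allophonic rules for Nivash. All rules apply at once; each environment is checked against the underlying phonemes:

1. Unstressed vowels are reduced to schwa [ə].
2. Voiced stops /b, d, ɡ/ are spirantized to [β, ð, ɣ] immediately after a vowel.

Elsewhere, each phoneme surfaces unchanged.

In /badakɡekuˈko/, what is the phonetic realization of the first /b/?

/b/ — word-initial; rule 2 does not apply here → [b].

[b]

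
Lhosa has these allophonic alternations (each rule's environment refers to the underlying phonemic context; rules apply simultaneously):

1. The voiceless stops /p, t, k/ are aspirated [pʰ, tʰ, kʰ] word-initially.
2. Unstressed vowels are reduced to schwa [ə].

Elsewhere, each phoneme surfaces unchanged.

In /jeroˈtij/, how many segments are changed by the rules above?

2

Segments that undergo a rule: /e/ → [ə] (rule 2); /o/ → [ə] (rule 2).
All other segments surface unchanged.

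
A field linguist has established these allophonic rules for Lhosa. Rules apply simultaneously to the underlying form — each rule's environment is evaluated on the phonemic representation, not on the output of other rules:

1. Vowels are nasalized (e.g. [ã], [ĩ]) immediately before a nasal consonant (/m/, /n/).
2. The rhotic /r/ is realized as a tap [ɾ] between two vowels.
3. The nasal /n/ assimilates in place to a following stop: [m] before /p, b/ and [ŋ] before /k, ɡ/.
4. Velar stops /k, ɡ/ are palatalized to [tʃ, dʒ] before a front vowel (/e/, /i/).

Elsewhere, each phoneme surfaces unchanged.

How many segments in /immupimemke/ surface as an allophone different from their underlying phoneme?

4

Segments that undergo a rule: /i/ → [ĩ] (rule 1); /i/ → [ĩ] (rule 1); /e/ → [ẽ] (rule 1); /k/ → [tʃ] (rule 4).
All other segments surface unchanged.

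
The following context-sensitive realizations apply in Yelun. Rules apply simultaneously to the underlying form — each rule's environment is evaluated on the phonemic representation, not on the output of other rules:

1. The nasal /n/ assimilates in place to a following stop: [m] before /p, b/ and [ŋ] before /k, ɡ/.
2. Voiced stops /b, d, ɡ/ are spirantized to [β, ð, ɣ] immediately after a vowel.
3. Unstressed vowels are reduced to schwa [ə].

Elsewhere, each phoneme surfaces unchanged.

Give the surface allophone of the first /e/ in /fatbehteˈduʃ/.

[ə]

/e/ (between /b/ and /h/): in an unstressed syllable, so rule 3 applies → [ə].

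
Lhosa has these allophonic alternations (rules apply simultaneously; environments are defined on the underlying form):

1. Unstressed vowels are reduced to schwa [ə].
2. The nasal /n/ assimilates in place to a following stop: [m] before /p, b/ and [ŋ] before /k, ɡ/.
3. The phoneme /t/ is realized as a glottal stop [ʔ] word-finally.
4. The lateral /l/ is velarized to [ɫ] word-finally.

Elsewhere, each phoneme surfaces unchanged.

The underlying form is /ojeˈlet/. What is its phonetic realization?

/o/ (word-initial): in an unstressed syllable, so rule 1 applies → [ə].
/j/ — not in any rule's target class → [j].
Rule 1 applies to /e/ (between /j/ and /l/: in an unstressed syllable) → [ə].
/l/ (between /e/ and /e/) is in the target of rule 4 but the environment (word-finally) is not met → [l].
/e/ (between /l/ and /t/): rule 1 targets it, but not in an unstressed syllable → unchanged [e].
/t/ meets the environment for rule 3 (word-finally) → [ʔ].

[əjəˈleʔ]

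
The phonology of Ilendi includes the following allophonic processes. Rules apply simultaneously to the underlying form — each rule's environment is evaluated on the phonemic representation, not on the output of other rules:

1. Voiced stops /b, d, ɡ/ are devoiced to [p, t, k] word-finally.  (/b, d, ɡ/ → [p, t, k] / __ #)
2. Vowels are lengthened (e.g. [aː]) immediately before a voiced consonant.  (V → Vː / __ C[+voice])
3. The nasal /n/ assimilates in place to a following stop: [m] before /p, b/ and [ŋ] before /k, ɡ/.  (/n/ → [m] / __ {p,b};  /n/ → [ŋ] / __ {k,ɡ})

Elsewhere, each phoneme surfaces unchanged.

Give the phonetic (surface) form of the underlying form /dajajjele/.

/d/ (word-initial) is in the target of rule 1 but the environment (word-finally) is not met → [d].
/a/ (between /d/ and /j/) occurs before a voiced consonant → [aː] by rule 2.
/j/ (between /a/ and /a/): no rule targets it → [j].
/a/ (between /j/ and /j/) occurs before a voiced consonant → [aː] by rule 2.
/j/ — not in any rule's target class → [j].
/j/ (between /j/ and /e/) is unaffected → [j].
/e/ (between /j/ and /l/): before a voiced consonant, so rule 2 applies → [eː].
/l/ (between /e/ and /e/): no rule targets it → [l].
/e/ (word-final) is in the target of rule 2 but the environment (before a voiced consonant) is not met → [e].

[daːjaːjjeːle]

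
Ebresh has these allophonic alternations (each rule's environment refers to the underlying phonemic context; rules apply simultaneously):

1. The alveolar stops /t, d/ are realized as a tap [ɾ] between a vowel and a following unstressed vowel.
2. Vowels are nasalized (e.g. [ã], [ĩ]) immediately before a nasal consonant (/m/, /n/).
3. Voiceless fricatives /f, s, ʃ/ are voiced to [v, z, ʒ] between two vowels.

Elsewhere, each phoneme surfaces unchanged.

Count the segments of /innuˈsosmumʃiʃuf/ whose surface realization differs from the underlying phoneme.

4

Segments that undergo a rule: /i/ → [ĩ] (rule 2); /s/ → [z] (rule 3); /u/ → [ũ] (rule 2); /ʃ/ → [ʒ] (rule 3).
All other segments surface unchanged.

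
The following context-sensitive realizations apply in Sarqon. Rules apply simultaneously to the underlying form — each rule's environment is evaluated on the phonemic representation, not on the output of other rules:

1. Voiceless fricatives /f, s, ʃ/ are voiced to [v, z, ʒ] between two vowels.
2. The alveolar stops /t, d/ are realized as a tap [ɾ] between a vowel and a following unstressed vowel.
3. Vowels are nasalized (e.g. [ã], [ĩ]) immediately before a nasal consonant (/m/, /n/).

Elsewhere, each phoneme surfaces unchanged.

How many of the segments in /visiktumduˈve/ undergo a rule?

2

Segments that undergo a rule: /s/ → [z] (rule 1); /u/ → [ũ] (rule 3).
All other segments surface unchanged.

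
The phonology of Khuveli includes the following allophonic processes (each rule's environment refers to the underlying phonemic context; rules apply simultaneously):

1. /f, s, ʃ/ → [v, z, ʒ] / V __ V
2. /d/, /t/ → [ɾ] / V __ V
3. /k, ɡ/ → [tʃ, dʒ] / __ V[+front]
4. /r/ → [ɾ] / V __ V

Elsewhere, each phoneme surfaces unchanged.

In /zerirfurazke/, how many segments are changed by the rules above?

3

Segments that undergo a rule: /r/ → [ɾ] (rule 4); /r/ → [ɾ] (rule 4); /k/ → [tʃ] (rule 3).
All other segments surface unchanged.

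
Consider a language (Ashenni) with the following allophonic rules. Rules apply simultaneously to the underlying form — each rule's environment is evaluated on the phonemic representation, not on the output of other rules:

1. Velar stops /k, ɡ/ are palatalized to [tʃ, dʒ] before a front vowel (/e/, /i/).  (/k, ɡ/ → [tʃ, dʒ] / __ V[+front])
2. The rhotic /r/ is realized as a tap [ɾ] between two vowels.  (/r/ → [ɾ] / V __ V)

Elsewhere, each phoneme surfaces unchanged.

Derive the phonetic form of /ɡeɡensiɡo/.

[dʒedʒensiɡo]

Rule 1 applies to /ɡ/ (word-initial: before a front vowel) → [dʒ].
/e/ stays [e].
/ɡ/ (between /e/ and /e/) occurs before a front vowel → [dʒ] by rule 1.
/e/ (between /ɡ/ and /n/): no rule targets it → [e].
/n/ — not in any rule's target class → [n].
/s/ stays [s].
/i/ (between /s/ and /ɡ/): no rule targets it → [i].
/ɡ/ (between /i/ and /o/) is in the target of rule 1 but the environment (before a front vowel) is not met → [ɡ].
/o/ (word-final): no rule targets it → [o].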